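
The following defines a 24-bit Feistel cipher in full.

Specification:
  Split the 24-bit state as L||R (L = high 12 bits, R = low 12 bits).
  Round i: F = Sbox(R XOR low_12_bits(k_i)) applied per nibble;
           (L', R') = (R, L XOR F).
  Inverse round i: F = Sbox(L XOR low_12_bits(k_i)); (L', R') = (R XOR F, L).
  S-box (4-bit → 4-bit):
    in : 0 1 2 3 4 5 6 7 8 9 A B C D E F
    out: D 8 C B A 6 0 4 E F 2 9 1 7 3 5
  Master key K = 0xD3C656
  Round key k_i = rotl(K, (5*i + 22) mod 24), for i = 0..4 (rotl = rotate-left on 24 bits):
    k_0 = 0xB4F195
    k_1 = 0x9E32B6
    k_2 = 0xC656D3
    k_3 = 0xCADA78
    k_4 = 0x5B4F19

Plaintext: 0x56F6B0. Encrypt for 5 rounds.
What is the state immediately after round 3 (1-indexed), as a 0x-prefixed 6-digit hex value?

0xD35899

s_0 = plaintext = 0x56F6B0
s_1 = Round(s_0, k_0) = 0x6B01A9
s_2 = Round(s_1, k_1) = 0x1A9D35
s_3 = Round(s_2, k_2) = 0xD35899
s_4 = Round(s_3, k_3) = 0x89910D
s_5 = Round(s_4, k_4) = 0x10DB13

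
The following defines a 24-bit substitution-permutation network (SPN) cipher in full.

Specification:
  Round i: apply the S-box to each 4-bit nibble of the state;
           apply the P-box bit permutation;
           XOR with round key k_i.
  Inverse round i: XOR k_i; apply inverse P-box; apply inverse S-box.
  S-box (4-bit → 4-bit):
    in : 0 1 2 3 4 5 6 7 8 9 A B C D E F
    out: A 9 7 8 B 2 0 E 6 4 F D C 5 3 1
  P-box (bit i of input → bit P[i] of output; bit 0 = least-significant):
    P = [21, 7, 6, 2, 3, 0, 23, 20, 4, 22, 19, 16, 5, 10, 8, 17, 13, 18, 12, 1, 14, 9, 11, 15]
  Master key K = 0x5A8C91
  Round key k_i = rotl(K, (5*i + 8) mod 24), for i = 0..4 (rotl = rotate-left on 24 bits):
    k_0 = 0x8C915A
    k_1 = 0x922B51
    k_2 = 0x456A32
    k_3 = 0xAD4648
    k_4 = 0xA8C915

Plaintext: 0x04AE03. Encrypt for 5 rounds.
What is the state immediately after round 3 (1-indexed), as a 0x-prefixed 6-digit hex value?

s_0 = plaintext = 0x04AE03
s_1 = Round(s_0, k_0) = 0xDA366D
s_2 = Round(s_1, k_1) = 0xB45313
s_3 = Round(s_2, k_2) = 0x50863C
s_4 = Round(s_3, k_3) = 0xB9410E
s_5 = Round(s_4, k_4) = 0x9B15A4

0x50863C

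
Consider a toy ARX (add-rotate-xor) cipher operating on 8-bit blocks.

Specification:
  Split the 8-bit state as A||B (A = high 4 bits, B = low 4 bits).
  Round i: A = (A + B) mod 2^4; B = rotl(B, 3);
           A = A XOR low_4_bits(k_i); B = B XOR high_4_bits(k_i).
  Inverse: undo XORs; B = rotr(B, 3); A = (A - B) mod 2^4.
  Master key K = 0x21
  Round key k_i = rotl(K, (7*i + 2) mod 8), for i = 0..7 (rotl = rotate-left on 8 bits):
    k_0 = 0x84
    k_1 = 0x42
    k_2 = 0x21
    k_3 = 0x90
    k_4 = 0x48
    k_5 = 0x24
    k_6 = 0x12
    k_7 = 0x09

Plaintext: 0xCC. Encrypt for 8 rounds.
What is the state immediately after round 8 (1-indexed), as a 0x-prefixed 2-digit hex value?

0x6C

s_0 = plaintext = 0xCC
s_1 = Round(s_0, k_0) = 0xCE
s_2 = Round(s_1, k_1) = 0x83
s_3 = Round(s_2, k_2) = 0xAB
s_4 = Round(s_3, k_3) = 0x54
s_5 = Round(s_4, k_4) = 0x16
s_6 = Round(s_5, k_5) = 0x31
s_7 = Round(s_6, k_6) = 0x69
s_8 = Round(s_7, k_7) = 0x6C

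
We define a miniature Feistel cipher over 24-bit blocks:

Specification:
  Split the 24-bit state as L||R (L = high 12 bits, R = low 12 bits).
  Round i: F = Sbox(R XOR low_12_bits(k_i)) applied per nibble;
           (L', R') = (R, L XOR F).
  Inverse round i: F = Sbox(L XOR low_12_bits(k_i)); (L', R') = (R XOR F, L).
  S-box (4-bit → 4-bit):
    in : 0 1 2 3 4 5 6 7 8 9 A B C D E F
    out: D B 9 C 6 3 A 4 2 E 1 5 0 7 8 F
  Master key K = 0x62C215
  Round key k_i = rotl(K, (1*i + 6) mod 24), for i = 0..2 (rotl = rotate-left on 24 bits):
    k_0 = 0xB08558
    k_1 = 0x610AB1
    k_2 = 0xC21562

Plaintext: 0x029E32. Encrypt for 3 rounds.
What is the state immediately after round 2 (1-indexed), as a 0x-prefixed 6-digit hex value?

s_0 = plaintext = 0x029E32
s_1 = Round(s_0, k_0) = 0xE32588
s_2 = Round(s_1, k_1) = 0x5881FC
s_3 = Round(s_2, k_2) = 0x1FC360

0x5881FC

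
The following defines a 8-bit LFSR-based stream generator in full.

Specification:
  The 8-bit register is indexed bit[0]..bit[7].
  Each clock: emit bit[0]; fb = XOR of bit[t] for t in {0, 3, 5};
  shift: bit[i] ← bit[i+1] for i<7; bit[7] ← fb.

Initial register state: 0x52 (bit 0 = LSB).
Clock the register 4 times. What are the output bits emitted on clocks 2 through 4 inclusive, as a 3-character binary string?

100

reg_0 = 0x52
clock 1: out=0, reg = 0x29
clock 2: out=1, reg = 0x94
clock 3: out=0, reg = 0x4A
clock 4: out=0, reg = 0xA5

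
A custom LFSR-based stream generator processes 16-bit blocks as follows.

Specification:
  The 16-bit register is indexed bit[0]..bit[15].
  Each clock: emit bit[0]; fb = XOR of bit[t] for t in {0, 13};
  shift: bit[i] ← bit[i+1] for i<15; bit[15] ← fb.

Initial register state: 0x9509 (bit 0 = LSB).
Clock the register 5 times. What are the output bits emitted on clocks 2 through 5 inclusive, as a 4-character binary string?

0010

reg_0 = 0x9509
clock 1: out=1, reg = 0xCA84
clock 2: out=0, reg = 0x6542
clock 3: out=0, reg = 0xB2A1
clock 4: out=1, reg = 0x5950
clock 5: out=0, reg = 0x2CA8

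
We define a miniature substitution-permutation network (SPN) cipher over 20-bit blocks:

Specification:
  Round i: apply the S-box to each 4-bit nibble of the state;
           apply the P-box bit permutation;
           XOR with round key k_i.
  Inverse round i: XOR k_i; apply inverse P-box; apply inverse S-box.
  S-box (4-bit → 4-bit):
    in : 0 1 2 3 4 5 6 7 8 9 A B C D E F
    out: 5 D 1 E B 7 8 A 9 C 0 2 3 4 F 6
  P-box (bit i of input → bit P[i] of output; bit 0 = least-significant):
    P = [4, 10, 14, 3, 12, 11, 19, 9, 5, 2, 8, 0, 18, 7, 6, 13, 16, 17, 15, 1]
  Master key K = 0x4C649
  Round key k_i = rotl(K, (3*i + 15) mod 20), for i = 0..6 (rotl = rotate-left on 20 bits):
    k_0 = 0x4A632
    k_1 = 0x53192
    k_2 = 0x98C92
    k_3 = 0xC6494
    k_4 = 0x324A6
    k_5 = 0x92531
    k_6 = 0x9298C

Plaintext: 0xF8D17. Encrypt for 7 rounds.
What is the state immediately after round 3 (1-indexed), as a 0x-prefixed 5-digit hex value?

0x560D8

s_0 = plaintext = 0xF8D17
s_1 = Round(s_0, k_0) = 0xA113A
s_2 = Round(s_1, k_1) = 0x91AF3
s_3 = Round(s_2, k_2) = 0x560D8
s_4 = Round(s_3, k_3) = 0x7C5AC
s_5 = Round(s_4, k_4) = 0x52110
s_6 = Round(s_5, k_5) = 0x6F600
s_7 = Round(s_6, k_6) = 0x1795F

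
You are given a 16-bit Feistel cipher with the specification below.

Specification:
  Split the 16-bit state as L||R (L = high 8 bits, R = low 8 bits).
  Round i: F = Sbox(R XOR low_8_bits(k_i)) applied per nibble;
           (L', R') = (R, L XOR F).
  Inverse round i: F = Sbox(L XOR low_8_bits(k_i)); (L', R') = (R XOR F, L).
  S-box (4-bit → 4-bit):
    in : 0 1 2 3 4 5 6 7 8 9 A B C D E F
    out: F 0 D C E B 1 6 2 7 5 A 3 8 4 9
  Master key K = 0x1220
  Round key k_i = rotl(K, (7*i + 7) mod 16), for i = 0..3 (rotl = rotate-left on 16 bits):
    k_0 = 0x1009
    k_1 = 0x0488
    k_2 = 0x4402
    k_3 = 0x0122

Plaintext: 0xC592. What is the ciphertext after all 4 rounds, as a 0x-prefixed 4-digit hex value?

0x0E87

s_0 = plaintext = 0xC592
s_1 = Round(s_0, k_0) = 0x92BF
s_2 = Round(s_1, k_1) = 0xBF54
s_3 = Round(s_2, k_2) = 0x540E
s_4 = Round(s_3, k_3) = 0x0E87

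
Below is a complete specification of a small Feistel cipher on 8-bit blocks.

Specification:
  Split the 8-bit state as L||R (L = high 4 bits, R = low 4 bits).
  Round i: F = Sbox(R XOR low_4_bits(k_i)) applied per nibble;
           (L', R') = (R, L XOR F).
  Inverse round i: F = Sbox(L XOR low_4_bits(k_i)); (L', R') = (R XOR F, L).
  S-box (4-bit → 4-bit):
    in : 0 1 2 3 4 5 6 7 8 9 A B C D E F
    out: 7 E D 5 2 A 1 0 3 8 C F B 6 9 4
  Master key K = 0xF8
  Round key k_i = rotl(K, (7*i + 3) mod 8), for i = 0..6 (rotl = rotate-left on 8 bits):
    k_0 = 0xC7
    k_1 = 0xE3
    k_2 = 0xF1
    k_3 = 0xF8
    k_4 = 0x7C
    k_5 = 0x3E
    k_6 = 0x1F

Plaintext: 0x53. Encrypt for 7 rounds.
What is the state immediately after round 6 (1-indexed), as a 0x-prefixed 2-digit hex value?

0x92

s_0 = plaintext = 0x53
s_1 = Round(s_0, k_0) = 0x37
s_2 = Round(s_1, k_1) = 0x71
s_3 = Round(s_2, k_2) = 0x10
s_4 = Round(s_3, k_3) = 0x02
s_5 = Round(s_4, k_4) = 0x29
s_6 = Round(s_5, k_5) = 0x92
s_7 = Round(s_6, k_6) = 0x2F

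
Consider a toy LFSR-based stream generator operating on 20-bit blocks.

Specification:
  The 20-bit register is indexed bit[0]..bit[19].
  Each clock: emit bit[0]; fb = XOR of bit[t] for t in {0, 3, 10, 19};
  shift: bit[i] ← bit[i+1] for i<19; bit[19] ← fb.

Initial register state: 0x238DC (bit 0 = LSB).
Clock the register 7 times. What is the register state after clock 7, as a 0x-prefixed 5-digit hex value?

0x8E471

reg_0 = 0x238DC
clock 1: out=0, reg = 0x91C6E
clock 2: out=0, reg = 0xC8E37
clock 3: out=1, reg = 0xE471B
clock 4: out=1, reg = 0x7238D
clock 5: out=1, reg = 0x391C6
clock 6: out=0, reg = 0x1C8E3
clock 7: out=1, reg = 0x8E471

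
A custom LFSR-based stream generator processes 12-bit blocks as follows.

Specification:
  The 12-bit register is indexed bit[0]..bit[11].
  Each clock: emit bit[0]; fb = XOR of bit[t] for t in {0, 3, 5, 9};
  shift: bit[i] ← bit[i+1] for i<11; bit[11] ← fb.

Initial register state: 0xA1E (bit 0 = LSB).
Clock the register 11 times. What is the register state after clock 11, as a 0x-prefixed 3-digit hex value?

reg_0 = 0xA1E
clock 1: out=0, reg = 0x50F
clock 2: out=1, reg = 0x287
clock 3: out=1, reg = 0x143
clock 4: out=1, reg = 0x8A1
clock 5: out=1, reg = 0x450
clock 6: out=0, reg = 0x228
clock 7: out=0, reg = 0x914
clock 8: out=0, reg = 0x48A
clock 9: out=0, reg = 0xA45
clock 10: out=1, reg = 0x522
clock 11: out=0, reg = 0xA91

0xA91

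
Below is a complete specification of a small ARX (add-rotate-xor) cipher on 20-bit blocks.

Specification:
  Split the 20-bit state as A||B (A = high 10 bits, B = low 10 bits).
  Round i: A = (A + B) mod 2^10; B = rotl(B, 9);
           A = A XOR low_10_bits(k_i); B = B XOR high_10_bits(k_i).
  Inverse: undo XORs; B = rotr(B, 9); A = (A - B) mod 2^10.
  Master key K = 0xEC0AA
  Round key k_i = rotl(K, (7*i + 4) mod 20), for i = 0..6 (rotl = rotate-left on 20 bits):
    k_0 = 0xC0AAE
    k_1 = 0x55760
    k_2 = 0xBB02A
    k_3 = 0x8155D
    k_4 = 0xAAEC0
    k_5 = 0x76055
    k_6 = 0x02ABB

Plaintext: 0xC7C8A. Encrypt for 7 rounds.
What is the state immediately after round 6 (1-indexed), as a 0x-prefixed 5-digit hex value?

s_0 = plaintext = 0xC7C8A
s_1 = Round(s_0, k_0) = 0x41F47
s_2 = Round(s_1, k_1) = 0xCBAF6
s_3 = Round(s_2, k_2) = 0x83B97
s_4 = Round(s_3, k_3) = 0x3E1CE
s_5 = Round(s_4, k_4) = 0x01A4C
s_6 = Round(s_5, k_5) = 0x81CFE
s_7 = Round(s_6, k_6) = 0x6F875

0x81CFE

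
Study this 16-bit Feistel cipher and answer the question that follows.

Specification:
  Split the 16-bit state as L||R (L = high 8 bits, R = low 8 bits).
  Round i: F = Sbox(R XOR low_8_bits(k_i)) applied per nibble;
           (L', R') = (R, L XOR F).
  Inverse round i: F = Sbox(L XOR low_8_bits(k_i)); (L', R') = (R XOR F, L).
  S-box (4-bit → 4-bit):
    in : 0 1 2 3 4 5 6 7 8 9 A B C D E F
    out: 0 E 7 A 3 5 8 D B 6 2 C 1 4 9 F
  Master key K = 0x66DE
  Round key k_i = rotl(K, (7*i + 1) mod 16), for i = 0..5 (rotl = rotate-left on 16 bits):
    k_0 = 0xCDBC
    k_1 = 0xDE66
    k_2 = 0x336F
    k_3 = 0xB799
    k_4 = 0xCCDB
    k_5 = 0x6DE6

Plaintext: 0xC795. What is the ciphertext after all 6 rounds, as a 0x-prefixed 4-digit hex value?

0x14BA

s_0 = plaintext = 0xC795
s_1 = Round(s_0, k_0) = 0x95B1
s_2 = Round(s_1, k_1) = 0xB1D8
s_3 = Round(s_2, k_2) = 0xD87C
s_4 = Round(s_3, k_3) = 0x7C4D
s_5 = Round(s_4, k_4) = 0x4D14
s_6 = Round(s_5, k_5) = 0x14BA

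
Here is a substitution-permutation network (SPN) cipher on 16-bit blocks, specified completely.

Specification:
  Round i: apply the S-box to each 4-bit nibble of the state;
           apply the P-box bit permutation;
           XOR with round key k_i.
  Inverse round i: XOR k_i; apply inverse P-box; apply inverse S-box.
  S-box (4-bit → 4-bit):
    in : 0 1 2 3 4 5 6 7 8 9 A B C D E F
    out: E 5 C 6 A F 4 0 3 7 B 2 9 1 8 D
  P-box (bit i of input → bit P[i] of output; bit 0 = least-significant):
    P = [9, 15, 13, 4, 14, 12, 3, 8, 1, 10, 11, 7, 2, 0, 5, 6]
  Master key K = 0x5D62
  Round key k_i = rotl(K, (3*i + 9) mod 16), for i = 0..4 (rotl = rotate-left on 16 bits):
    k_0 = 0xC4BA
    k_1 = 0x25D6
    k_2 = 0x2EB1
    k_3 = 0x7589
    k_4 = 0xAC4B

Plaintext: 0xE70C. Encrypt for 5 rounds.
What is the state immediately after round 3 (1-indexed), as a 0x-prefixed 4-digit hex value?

s_0 = plaintext = 0xE70C
s_1 = Round(s_0, k_0) = 0xD7E2
s_2 = Round(s_1, k_1) = 0x04C2
s_3 = Round(s_2, k_2) = 0x4B40
s_4 = Round(s_3, k_3) = 0xC0D8
s_5 = Round(s_4, k_4) = 0x628F

0x4B40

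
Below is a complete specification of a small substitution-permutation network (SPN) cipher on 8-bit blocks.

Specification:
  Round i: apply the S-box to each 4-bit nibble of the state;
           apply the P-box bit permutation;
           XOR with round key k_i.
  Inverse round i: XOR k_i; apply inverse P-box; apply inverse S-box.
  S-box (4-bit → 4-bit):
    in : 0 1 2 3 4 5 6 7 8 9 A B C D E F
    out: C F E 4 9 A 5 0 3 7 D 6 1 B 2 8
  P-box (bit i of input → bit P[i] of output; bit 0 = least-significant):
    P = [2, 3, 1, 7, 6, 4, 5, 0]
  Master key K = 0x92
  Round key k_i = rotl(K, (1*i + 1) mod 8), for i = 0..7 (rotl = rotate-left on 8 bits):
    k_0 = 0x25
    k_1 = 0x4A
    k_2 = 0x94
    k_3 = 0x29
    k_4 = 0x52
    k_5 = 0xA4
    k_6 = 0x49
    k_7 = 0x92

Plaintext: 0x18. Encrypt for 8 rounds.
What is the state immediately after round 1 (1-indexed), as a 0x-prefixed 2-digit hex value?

s_0 = plaintext = 0x18
s_1 = Round(s_0, k_0) = 0x58
s_2 = Round(s_1, k_1) = 0x57
s_3 = Round(s_2, k_2) = 0x85
s_4 = Round(s_3, k_3) = 0xF1
s_5 = Round(s_4, k_4) = 0xDD
s_6 = Round(s_5, k_5) = 0x79
s_7 = Round(s_6, k_6) = 0x47
s_8 = Round(s_7, k_7) = 0xD3

0x58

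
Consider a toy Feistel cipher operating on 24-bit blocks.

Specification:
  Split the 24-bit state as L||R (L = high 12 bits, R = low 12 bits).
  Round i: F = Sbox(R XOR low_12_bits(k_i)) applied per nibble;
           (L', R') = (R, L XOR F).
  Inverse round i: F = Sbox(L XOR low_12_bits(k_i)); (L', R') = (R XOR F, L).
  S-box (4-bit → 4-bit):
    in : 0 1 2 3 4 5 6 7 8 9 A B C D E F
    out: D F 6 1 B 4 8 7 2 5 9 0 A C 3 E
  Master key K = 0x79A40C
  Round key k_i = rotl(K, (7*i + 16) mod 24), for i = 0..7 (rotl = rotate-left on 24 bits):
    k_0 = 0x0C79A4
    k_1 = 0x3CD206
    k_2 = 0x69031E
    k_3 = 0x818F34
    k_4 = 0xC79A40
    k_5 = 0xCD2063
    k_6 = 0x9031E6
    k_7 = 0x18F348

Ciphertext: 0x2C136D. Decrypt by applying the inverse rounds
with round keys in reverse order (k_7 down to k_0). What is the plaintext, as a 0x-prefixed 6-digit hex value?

0x867248

s_0 = ciphertext = 0x2C136D
s_1 = InvRound(s_0, k_7) = 0xC482C1
s_2 = InvRound(s_1, k_6) = 0xE52C48
s_3 = InvRound(s_2, k_5) = 0xF57E52
s_4 = InvRound(s_3, k_4) = 0xAA5F57
s_5 = InvRound(s_4, k_3) = 0xB08AA5
s_6 = InvRound(s_5, k_2) = 0x85DB08
s_7 = InvRound(s_6, k_1) = 0x24885D
s_8 = InvRound(s_7, k_0) = 0x867248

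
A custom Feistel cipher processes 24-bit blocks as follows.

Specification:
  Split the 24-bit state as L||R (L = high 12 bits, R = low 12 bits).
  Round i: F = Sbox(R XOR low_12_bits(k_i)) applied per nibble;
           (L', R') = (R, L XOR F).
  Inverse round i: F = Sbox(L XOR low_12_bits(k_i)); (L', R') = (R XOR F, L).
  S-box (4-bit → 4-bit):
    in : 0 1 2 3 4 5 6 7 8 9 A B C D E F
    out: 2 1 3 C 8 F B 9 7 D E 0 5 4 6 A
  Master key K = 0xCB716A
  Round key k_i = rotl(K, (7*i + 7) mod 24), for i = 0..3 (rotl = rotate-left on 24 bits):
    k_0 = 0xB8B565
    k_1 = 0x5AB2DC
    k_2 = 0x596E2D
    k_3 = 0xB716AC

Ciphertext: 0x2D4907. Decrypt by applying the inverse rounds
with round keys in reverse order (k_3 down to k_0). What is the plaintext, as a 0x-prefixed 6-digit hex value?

s_0 = ciphertext = 0x2D4907
s_1 = InvRound(s_0, k_3) = 0x1902D4
s_2 = InvRound(s_1, k_2) = 0x8D0190
s_3 = InvRound(s_2, k_1) = 0xFB58D0
s_4 = InvRound(s_3, k_0) = 0x692FB5

0x692FB5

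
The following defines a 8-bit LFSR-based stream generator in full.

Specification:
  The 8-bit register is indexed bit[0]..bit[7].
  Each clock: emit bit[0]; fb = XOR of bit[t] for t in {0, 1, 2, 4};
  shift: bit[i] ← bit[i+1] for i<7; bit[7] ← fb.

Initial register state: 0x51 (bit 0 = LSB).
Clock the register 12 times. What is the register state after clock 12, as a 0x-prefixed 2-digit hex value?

0x8E

reg_0 = 0x51
clock 1: out=1, reg = 0x28
clock 2: out=0, reg = 0x14
clock 3: out=0, reg = 0x0A
clock 4: out=0, reg = 0x85
clock 5: out=1, reg = 0x42
clock 6: out=0, reg = 0xA1
clock 7: out=1, reg = 0xD0
clock 8: out=0, reg = 0xE8
clock 9: out=0, reg = 0x74
clock 10: out=0, reg = 0x3A
clock 11: out=0, reg = 0x1D
clock 12: out=1, reg = 0x8E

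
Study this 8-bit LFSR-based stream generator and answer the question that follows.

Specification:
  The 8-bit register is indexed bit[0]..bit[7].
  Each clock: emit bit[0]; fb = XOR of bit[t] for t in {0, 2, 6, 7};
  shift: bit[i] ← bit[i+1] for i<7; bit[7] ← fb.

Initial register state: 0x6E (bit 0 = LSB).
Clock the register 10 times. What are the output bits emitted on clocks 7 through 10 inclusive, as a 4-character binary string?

1000

reg_0 = 0x6E
clock 1: out=0, reg = 0x37
clock 2: out=1, reg = 0x1B
clock 3: out=1, reg = 0x8D
clock 4: out=1, reg = 0xC6
clock 5: out=0, reg = 0xE3
clock 6: out=1, reg = 0xF1
clock 7: out=1, reg = 0xF8
clock 8: out=0, reg = 0x7C
clock 9: out=0, reg = 0x3E
clock 10: out=0, reg = 0x9F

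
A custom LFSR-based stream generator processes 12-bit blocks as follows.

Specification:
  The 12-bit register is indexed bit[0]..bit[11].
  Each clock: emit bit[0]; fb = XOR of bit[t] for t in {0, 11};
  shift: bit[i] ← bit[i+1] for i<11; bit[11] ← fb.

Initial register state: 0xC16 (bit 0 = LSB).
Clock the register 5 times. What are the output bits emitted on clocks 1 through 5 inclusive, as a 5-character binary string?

01101

reg_0 = 0xC16
clock 1: out=0, reg = 0xE0B
clock 2: out=1, reg = 0x705
clock 3: out=1, reg = 0xB82
clock 4: out=0, reg = 0xDC1
clock 5: out=1, reg = 0x6E0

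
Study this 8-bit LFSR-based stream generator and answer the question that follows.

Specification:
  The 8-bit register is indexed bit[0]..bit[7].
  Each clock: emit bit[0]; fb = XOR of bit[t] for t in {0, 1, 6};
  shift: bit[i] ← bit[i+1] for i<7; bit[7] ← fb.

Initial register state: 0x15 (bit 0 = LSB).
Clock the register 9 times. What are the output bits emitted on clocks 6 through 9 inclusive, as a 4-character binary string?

reg_0 = 0x15
clock 1: out=1, reg = 0x8A
clock 2: out=0, reg = 0xC5
clock 3: out=1, reg = 0x62
clock 4: out=0, reg = 0x31
clock 5: out=1, reg = 0x98
clock 6: out=0, reg = 0x4C
clock 7: out=0, reg = 0xA6
clock 8: out=0, reg = 0xD3
clock 9: out=1, reg = 0xE9

0001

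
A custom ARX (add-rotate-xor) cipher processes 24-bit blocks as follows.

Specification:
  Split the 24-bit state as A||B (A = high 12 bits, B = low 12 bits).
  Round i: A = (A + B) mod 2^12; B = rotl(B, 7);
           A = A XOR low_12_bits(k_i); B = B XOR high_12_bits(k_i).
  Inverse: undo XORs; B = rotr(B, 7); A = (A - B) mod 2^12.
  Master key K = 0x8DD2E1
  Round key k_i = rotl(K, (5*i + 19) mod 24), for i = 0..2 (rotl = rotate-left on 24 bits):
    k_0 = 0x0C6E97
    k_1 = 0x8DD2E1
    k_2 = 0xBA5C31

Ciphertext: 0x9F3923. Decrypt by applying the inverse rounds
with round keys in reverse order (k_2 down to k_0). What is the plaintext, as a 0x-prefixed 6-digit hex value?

s_0 = ciphertext = 0x9F3923
s_1 = InvRound(s_0, k_2) = 0x4FD0C5
s_2 = InvRound(s_1, k_1) = 0x30C310
s_3 = InvRound(s_2, k_0) = 0x2D4AC7

0x2D4AC7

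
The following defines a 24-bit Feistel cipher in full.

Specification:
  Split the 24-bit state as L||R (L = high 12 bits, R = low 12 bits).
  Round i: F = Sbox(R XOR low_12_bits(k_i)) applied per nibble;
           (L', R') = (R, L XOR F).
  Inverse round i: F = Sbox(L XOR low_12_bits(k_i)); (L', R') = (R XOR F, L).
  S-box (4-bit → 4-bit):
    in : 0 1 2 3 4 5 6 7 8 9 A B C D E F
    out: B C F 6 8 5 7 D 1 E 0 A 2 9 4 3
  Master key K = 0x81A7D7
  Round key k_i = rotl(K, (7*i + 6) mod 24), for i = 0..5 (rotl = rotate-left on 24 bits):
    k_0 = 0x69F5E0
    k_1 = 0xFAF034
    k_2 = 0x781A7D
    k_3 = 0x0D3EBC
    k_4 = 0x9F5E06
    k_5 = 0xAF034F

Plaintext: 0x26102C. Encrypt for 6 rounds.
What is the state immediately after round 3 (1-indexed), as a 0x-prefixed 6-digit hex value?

s_0 = plaintext = 0x26102C
s_1 = Round(s_0, k_0) = 0x02C743
s_2 = Round(s_1, k_1) = 0x743DF1
s_3 = Round(s_2, k_2) = 0xDF1A51
s_4 = Round(s_3, k_3) = 0xA515B8
s_5 = Round(s_4, k_4) = 0x5B80F5
s_6 = Round(s_5, k_5) = 0x0F5318

0xDF1A51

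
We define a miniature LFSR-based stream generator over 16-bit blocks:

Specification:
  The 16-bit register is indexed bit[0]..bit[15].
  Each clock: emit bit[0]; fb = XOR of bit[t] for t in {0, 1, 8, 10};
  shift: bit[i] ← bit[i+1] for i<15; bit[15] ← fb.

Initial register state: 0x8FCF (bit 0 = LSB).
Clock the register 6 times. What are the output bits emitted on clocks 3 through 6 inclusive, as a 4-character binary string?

1100

reg_0 = 0x8FCF
clock 1: out=1, reg = 0x47E7
clock 2: out=1, reg = 0x23F3
clock 3: out=1, reg = 0x91F9
clock 4: out=1, reg = 0x48FC
clock 5: out=0, reg = 0x247E
clock 6: out=0, reg = 0x123F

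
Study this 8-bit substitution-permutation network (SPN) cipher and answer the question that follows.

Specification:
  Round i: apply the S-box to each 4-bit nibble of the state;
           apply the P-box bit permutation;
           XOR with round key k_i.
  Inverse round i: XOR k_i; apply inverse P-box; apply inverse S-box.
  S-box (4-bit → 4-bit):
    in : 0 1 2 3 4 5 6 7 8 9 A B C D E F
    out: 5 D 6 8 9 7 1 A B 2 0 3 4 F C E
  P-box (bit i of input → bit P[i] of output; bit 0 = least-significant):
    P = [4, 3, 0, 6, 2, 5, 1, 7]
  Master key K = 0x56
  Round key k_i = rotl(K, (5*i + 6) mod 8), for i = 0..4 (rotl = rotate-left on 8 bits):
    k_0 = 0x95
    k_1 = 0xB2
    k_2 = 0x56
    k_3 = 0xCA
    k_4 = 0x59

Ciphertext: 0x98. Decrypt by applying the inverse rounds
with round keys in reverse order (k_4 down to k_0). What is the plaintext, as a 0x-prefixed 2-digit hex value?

s_0 = ciphertext = 0x98
s_1 = InvRound(s_0, k_4) = 0x3E
s_2 = InvRound(s_1, k_3) = 0x84
s_3 = InvRound(s_2, k_2) = 0xE4
s_4 = InvRound(s_3, k_1) = 0x04
s_5 = InvRound(s_4, k_0) = 0x30

0x30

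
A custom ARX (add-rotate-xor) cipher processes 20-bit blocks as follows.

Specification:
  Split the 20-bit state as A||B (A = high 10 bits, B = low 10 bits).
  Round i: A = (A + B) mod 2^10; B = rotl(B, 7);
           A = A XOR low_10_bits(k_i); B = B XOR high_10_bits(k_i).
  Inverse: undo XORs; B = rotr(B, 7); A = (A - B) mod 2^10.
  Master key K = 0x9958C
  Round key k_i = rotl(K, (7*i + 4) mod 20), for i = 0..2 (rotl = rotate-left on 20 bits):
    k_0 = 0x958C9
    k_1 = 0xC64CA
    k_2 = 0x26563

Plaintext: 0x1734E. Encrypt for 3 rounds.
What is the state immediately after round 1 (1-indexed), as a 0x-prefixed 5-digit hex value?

0xD8D3F

s_0 = plaintext = 0x1734E
s_1 = Round(s_0, k_0) = 0xD8D3F
s_2 = Round(s_1, k_1) = 0x1A0BE
s_3 = Round(s_2, k_2) = 0x1178E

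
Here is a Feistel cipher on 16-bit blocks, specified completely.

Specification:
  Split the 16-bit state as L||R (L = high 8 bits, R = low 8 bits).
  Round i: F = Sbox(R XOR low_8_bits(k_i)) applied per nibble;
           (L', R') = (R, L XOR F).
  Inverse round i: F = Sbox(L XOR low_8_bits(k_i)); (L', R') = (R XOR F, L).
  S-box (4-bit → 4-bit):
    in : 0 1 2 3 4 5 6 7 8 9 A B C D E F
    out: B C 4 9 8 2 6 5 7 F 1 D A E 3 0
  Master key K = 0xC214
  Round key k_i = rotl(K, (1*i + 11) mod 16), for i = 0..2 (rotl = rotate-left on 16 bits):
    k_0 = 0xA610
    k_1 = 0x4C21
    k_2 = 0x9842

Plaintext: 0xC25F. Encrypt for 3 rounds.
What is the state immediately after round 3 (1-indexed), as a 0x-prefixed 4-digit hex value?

0x361A

s_0 = plaintext = 0xC25F
s_1 = Round(s_0, k_0) = 0x5F42
s_2 = Round(s_1, k_1) = 0x4236
s_3 = Round(s_2, k_2) = 0x361A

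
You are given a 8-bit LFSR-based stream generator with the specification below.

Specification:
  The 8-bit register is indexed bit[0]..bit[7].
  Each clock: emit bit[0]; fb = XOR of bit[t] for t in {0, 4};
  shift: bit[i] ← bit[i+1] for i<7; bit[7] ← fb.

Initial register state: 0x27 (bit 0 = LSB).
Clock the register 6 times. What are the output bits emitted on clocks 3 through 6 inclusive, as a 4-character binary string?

reg_0 = 0x27
clock 1: out=1, reg = 0x93
clock 2: out=1, reg = 0x49
clock 3: out=1, reg = 0xA4
clock 4: out=0, reg = 0x52
clock 5: out=0, reg = 0xA9
clock 6: out=1, reg = 0xD4

1001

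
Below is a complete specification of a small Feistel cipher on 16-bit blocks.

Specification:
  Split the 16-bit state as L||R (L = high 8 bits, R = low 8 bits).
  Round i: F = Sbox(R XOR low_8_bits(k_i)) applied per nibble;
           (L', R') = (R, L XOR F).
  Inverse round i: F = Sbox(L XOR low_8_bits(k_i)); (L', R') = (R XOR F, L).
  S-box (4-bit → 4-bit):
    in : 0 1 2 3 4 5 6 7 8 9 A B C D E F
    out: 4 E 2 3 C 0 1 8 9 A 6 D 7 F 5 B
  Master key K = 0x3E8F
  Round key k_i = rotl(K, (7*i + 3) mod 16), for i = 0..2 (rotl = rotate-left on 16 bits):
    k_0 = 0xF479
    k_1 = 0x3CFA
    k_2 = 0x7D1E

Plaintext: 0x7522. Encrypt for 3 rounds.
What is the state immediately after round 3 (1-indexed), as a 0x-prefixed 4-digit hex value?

s_0 = plaintext = 0x7522
s_1 = Round(s_0, k_0) = 0x2278
s_2 = Round(s_1, k_1) = 0x78B0
s_3 = Round(s_2, k_2) = 0xB01D

0xB01D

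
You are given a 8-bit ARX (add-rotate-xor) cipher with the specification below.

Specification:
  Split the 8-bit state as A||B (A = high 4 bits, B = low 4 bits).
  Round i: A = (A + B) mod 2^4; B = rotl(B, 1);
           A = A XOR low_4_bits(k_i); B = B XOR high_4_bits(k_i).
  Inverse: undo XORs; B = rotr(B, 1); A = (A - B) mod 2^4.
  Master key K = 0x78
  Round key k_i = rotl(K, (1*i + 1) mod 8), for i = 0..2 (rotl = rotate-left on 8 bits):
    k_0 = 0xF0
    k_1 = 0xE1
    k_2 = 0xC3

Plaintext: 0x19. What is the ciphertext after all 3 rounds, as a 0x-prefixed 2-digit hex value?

0xD2

s_0 = plaintext = 0x19
s_1 = Round(s_0, k_0) = 0xAC
s_2 = Round(s_1, k_1) = 0x77
s_3 = Round(s_2, k_2) = 0xD2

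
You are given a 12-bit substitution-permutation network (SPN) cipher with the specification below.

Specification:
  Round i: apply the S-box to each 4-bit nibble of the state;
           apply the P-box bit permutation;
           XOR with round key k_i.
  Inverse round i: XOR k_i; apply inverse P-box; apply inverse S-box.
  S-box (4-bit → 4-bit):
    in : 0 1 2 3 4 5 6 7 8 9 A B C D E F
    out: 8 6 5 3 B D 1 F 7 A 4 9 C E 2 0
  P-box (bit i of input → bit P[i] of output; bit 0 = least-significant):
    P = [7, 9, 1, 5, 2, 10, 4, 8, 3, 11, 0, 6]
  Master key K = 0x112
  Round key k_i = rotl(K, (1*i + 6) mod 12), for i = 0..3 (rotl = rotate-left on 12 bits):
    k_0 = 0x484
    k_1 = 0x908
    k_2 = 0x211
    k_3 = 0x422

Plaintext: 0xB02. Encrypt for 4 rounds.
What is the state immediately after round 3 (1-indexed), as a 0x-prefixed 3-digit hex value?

s_0 = plaintext = 0xB02
s_1 = Round(s_0, k_0) = 0x54E
s_2 = Round(s_1, k_1) = 0xE45
s_3 = Round(s_2, k_2) = 0xFB7
s_4 = Round(s_3, k_3) = 0x784

0xFB7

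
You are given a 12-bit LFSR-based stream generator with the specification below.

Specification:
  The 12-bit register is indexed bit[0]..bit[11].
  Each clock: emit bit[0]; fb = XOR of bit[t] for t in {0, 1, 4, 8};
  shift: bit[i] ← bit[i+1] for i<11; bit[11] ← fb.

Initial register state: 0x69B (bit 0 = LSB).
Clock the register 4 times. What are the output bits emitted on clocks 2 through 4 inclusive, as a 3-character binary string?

reg_0 = 0x69B
clock 1: out=1, reg = 0xB4D
clock 2: out=1, reg = 0x5A6
clock 3: out=0, reg = 0x2D3
clock 4: out=1, reg = 0x969

101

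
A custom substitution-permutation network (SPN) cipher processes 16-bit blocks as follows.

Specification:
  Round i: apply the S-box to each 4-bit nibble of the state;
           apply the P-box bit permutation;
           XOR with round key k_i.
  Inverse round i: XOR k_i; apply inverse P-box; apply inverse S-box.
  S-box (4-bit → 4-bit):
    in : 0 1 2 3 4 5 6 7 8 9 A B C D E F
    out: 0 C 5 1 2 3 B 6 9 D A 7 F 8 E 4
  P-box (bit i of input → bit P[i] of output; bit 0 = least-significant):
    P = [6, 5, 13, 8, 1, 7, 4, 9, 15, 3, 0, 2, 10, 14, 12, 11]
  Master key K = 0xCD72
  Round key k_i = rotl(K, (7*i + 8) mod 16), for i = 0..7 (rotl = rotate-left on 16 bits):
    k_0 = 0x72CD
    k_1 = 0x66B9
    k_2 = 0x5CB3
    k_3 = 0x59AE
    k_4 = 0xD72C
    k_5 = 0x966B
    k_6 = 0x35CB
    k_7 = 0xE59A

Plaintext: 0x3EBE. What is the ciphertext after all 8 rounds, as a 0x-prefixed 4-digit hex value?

s_0 = plaintext = 0x3EBE
s_1 = Round(s_0, k_0) = 0x5772
s_2 = Round(s_1, k_1) = 0x0260
s_3 = Round(s_2, k_2) = 0xDE30
s_4 = Round(s_3, k_3) = 0x51A1
s_5 = Round(s_4, k_4) = 0xB0A9
s_6 = Round(s_5, k_5) = 0xE1AB
s_7 = Round(s_6, k_6) = 0x4F2E
s_8 = Round(s_7, k_7) = 0x84A9

0x84A9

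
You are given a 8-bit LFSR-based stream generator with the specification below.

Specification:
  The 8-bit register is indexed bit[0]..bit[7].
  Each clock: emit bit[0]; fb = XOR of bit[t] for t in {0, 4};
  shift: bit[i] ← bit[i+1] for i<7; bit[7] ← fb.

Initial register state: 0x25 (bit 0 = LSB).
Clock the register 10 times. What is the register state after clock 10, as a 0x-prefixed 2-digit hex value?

0x95

reg_0 = 0x25
clock 1: out=1, reg = 0x92
clock 2: out=0, reg = 0xC9
clock 3: out=1, reg = 0xE4
clock 4: out=0, reg = 0x72
clock 5: out=0, reg = 0xB9
clock 6: out=1, reg = 0x5C
clock 7: out=0, reg = 0xAE
clock 8: out=0, reg = 0x57
clock 9: out=1, reg = 0x2B
clock 10: out=1, reg = 0x95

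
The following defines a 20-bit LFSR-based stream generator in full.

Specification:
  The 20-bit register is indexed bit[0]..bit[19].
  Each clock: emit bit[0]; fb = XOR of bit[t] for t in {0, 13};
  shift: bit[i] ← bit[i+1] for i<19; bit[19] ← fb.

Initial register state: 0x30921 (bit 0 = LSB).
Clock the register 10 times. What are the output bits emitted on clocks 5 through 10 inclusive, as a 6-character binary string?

010010

reg_0 = 0x30921
clock 1: out=1, reg = 0x98490
clock 2: out=0, reg = 0x4C248
clock 3: out=0, reg = 0x26124
clock 4: out=0, reg = 0x93092
clock 5: out=0, reg = 0xC9849
clock 6: out=1, reg = 0xE4C24
clock 7: out=0, reg = 0x72612
clock 8: out=0, reg = 0xB9309
clock 9: out=1, reg = 0xDC984
clock 10: out=0, reg = 0x6E4C2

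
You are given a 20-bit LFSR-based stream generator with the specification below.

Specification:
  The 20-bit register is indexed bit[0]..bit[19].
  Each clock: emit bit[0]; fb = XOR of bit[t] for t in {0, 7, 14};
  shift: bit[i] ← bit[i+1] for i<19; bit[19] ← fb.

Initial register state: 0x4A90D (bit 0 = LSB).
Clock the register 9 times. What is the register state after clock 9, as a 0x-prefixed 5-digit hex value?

0x86A54

reg_0 = 0x4A90D
clock 1: out=1, reg = 0xA5486
clock 2: out=0, reg = 0x52A43
clock 3: out=1, reg = 0xA9521
clock 4: out=1, reg = 0xD4A90
clock 5: out=0, reg = 0x6A548
clock 6: out=0, reg = 0x352A4
clock 7: out=0, reg = 0x1A952
clock 8: out=0, reg = 0x0D4A9
clock 9: out=1, reg = 0x86A54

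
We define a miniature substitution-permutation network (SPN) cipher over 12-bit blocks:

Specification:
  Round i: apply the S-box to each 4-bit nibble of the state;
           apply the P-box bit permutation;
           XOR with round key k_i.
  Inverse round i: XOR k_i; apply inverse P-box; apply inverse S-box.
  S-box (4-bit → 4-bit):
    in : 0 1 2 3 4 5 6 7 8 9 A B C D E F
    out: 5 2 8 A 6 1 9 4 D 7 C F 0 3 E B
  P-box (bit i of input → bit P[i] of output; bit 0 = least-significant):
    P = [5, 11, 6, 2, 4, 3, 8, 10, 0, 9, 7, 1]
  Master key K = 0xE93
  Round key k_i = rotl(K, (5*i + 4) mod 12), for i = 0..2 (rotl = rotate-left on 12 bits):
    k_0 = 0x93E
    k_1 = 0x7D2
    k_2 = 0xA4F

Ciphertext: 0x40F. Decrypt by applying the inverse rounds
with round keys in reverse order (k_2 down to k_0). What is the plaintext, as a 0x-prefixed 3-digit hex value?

0x38A

s_0 = ciphertext = 0x40F
s_1 = InvRound(s_0, k_2) = 0x124
s_2 = InvRound(s_1, k_1) = 0xE68
s_3 = InvRound(s_2, k_0) = 0x38A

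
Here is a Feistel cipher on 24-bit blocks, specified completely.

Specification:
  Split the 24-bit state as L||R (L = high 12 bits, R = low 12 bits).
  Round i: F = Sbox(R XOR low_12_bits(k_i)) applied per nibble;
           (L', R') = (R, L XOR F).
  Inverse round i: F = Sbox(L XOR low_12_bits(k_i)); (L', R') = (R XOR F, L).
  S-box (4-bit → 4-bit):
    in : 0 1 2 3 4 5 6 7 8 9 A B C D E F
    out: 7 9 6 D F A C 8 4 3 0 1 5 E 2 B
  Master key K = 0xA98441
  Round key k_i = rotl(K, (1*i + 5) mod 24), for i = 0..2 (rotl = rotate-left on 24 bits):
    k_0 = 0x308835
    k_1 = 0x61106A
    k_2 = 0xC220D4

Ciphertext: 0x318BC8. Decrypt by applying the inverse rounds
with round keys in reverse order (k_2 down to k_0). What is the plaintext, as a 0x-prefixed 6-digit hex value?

s_0 = ciphertext = 0x318BC8
s_1 = InvRound(s_0, k_2) = 0x69D318
s_2 = InvRound(s_1, k_1) = 0xFA069D
s_3 = InvRound(s_2, k_0) = 0xEA7FA0

0xEA7FA0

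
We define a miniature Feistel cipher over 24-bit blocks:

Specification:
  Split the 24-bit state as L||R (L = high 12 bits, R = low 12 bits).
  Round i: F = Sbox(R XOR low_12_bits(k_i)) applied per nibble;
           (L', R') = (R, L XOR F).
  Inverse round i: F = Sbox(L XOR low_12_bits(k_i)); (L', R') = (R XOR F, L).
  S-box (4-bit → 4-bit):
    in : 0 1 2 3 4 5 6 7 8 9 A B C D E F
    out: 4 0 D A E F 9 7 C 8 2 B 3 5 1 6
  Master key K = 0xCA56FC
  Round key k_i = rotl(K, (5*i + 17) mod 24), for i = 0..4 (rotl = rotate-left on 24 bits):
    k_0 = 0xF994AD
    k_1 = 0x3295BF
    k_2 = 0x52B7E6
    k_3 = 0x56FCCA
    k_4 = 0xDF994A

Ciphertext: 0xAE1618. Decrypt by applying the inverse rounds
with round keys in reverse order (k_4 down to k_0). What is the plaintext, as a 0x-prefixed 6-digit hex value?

0x67CE8B

s_0 = ciphertext = 0xAE1618
s_1 = InvRound(s_0, k_4) = 0xC33AE1
s_2 = InvRound(s_1, k_3) = 0xE89C33
s_3 = InvRound(s_2, k_2) = 0x4A5E89
s_4 = InvRound(s_3, k_1) = 0xE8B4A5
s_5 = InvRound(s_4, k_0) = 0x67CE8B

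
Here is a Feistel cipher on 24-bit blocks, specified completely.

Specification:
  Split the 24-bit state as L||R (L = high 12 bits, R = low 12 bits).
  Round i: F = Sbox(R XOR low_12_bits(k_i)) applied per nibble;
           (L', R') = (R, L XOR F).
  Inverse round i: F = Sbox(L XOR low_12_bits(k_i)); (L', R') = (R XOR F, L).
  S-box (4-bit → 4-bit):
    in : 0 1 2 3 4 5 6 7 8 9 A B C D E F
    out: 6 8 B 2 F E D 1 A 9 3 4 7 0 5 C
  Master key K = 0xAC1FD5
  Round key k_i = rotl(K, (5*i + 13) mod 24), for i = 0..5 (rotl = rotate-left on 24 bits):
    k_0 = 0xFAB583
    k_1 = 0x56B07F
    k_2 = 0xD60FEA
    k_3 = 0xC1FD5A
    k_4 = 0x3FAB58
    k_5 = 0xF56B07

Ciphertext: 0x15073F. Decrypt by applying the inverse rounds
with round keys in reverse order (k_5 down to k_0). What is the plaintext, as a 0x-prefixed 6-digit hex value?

s_0 = ciphertext = 0x15073F
s_1 = InvRound(s_0, k_5) = 0x4DE150
s_2 = InvRound(s_1, k_4) = 0xDFD4DE
s_3 = InvRound(s_2, k_3) = 0x2EFDFD
s_4 = InvRound(s_3, k_2) = 0xD932EF
s_5 = InvRound(s_4, k_1) = 0x2B8D93
s_6 = InvRound(s_5, k_0) = 0xCB72B8

0xCB72B8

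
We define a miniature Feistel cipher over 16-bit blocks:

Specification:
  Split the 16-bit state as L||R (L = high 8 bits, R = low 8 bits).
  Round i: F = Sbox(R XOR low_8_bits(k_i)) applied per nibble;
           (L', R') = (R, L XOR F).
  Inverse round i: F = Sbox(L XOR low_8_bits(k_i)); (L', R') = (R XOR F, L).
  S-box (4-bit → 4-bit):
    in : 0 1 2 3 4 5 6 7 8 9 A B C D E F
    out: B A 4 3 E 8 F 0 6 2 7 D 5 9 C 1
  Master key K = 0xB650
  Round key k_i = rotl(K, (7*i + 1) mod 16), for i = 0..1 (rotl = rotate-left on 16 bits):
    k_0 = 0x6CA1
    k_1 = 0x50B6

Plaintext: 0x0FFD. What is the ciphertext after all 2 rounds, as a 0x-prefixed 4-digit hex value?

s_0 = plaintext = 0x0FFD
s_1 = Round(s_0, k_0) = 0xFD8A
s_2 = Round(s_1, k_1) = 0x8AC8

0x8AC8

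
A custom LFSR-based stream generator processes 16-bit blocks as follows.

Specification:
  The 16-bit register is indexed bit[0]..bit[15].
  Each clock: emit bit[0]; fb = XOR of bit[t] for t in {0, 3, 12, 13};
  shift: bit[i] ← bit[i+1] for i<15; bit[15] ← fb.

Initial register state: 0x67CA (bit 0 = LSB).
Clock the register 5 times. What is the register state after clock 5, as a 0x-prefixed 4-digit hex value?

0x333E

reg_0 = 0x67CA
clock 1: out=0, reg = 0x33E5
clock 2: out=1, reg = 0x99F2
clock 3: out=0, reg = 0xCCF9
clock 4: out=1, reg = 0x667C
clock 5: out=0, reg = 0x333E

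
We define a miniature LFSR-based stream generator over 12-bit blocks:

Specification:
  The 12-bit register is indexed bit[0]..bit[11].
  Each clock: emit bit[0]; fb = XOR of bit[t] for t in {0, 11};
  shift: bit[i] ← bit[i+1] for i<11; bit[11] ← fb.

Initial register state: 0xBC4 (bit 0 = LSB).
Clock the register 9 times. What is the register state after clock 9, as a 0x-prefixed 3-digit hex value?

reg_0 = 0xBC4
clock 1: out=0, reg = 0xDE2
clock 2: out=0, reg = 0xEF1
clock 3: out=1, reg = 0x778
clock 4: out=0, reg = 0x3BC
clock 5: out=0, reg = 0x1DE
clock 6: out=0, reg = 0x0EF
clock 7: out=1, reg = 0x877
clock 8: out=1, reg = 0x43B
clock 9: out=1, reg = 0xA1D

0xA1D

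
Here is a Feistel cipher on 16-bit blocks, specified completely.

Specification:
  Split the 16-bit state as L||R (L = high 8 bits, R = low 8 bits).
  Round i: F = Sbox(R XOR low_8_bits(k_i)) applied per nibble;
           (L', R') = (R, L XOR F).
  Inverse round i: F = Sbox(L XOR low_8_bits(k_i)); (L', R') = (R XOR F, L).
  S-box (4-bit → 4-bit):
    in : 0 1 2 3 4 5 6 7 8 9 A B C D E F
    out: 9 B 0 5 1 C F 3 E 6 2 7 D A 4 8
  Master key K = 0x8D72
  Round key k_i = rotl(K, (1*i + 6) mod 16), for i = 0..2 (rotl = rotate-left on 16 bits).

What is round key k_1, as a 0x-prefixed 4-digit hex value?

0xB946

K = 0x8D72
k_0 = rotl(K, (1*0+6) mod 16) = rotl(K, 6) = 0x5CA3
k_1 = rotl(K, (1*1+6) mod 16) = rotl(K, 7) = 0xB946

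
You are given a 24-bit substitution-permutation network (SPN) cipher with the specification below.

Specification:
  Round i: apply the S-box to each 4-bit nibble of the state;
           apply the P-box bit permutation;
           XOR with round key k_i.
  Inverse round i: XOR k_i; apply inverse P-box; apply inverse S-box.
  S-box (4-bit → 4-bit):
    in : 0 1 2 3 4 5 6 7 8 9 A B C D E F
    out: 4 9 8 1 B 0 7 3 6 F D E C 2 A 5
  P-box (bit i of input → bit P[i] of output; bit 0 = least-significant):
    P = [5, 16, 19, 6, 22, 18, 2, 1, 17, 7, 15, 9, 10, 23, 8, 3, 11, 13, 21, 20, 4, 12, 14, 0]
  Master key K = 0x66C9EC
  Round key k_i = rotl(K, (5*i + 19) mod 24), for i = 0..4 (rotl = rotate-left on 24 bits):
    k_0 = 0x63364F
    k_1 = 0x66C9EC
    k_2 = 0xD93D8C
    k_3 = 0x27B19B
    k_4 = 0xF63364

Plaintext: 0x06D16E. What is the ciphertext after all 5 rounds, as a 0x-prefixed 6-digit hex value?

0x050B18

s_0 = plaintext = 0x06D16E
s_1 = Round(s_0, k_0) = 0x845C0B
s_2 = Round(s_1, k_1) = 0x7F33A8
s_3 = Round(s_2, k_2) = 0xB2219A
s_4 = Round(s_3, k_3) = 0x79E3F4
s_5 = Round(s_4, k_4) = 0x050B18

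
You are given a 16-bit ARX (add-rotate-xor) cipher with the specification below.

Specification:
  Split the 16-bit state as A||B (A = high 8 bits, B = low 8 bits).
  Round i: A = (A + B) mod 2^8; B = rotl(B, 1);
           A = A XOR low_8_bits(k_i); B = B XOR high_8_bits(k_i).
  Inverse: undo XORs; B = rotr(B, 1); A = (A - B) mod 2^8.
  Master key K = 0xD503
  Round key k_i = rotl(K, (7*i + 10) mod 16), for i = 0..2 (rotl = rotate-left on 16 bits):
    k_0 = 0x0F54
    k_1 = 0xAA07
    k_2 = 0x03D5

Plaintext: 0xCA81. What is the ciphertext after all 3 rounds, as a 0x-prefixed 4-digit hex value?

s_0 = plaintext = 0xCA81
s_1 = Round(s_0, k_0) = 0x1F0C
s_2 = Round(s_1, k_1) = 0x2CB2
s_3 = Round(s_2, k_2) = 0x0B66

0x0B66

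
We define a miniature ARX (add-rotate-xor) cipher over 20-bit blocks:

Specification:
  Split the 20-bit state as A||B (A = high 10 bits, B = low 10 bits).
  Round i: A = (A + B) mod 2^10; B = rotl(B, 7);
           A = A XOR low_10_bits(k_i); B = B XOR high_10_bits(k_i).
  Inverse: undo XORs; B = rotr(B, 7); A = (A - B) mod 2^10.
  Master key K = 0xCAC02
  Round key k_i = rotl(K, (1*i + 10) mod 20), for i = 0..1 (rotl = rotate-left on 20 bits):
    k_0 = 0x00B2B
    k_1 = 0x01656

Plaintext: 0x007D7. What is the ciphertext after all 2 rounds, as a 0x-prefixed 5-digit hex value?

0xAF47A

s_0 = plaintext = 0x007D7
s_1 = Round(s_0, k_0) = 0x3CFF8
s_2 = Round(s_1, k_1) = 0xAF47A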